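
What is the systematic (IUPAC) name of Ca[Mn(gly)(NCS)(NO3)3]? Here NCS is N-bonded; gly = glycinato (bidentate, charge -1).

The 1 calcium counter-ion carries a total charge of +2, so each complex ion is 2−.
Ligand charges: 1×isothiocyanato (-1 each), 1×glycinato (-1 each), 3×nitrato (-1 each); total -5. So Mn + (-5) = 2−, giving Mn = +3.
The complex ion is anionic, so manganese takes the -ate form manganate(III).

calcium (glycinato)isothiocyanatotrinitratomanganate(III)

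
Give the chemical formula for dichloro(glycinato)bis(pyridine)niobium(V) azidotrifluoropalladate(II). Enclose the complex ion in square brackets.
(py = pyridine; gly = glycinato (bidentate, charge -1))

[NbCl2(gly)(py)2][PdF3(N3)]

Cation [Nb…]: ligand charges -3, Nb(V) ⇒ ion charge 2+.
Anion [Pd…]: ligand charges -4, Pd(II) ⇒ ion charge 2−.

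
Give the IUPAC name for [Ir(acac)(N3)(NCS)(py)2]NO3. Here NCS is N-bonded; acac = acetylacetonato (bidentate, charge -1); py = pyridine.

(acetylacetonato)azidoisothiocyanatobis(pyridine)iridium(IV) nitrate

The 1 nitrate counter-ion carries a total charge of -1, so each complex ion is 1+.
Ligand charges: 1×isothiocyanato (-1 each), 1×acetylacetonato (-1 each), 1×azido (-1 each), 2×pyridine (neutral); total -3. So Ir + (-3) = 1+, giving Ir = +4.
Ligands are named alphabetically: acetylacetonato before azido before isothiocyanato before pyridine.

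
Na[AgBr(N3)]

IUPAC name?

sodium azidobromoargentate(I)

The 1 sodium counter-ion carries a total charge of +1, so each complex ion is 1−.
Ligand charges: 1×azido (-1 each), 1×bromo (-1 each); total -2. So Ag + (-2) = 1−, giving Ag = +1.
Ligands are named alphabetically: azido before bromo.
The complex ion is anionic, so silver takes the -ate form argentate(I).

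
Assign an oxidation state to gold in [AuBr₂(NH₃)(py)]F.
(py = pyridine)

1 fluoride outside the brackets (-1 each) → the complex ion is 1+.
Ligand charges: 1×NH3 neutral; 1×py neutral; 2×Br = -2; sum -2.
Au + (-2) = 1+ ⇒ Au is +3.

+3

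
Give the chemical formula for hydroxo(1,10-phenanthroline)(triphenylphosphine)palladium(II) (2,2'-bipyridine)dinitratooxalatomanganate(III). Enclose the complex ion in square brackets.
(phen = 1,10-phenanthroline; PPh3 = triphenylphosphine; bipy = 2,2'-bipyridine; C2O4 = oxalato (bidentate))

Cation [Pd…]: ligand charges -1, Pd(II) ⇒ ion charge 1+.
Anion [Mn…]: ligand charges -4, Mn(III) ⇒ ion charge 1−.
One 1+ cation balances one 1− anion.

[Pd(OH)(phen)(PPh3)][Mn(bipy)(C2O4)(NO3)2]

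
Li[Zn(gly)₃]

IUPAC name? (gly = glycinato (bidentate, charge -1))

The 1 lithium counter-ion carries a total charge of +1, so each complex ion is 1−.
Ligand charges: 3×glycinato (-1 each); total -3. So Zn + (-3) = 1−, giving Zn = +2.
The complex ion is anionic, so zinc takes the -ate form zincate(II).

lithium tris(glycinato)zincate(II)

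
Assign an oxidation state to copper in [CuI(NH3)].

No counter-ion: the bracketed complex is neutral.
Ligand charges: 1×NH3 neutral; 1×I = -1; sum -1.
Cu + (-1) = 0 ⇒ Cu is +1.

+1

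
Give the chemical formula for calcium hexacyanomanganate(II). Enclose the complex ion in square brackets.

Ligands: 6 cyano (CN, -1). Ligand charge sum = -6.
Charge balance with calcium (+2) requires 1 complex ion per 2 calcium.

Ca2[Mn(CN)6]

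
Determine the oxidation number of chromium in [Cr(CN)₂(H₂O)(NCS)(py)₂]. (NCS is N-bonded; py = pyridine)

+3

No counter-ion: the bracketed complex is neutral.
Ligand charges: 1×NCS = -1; 1×H2O neutral; 2×CN = -2; 2×py neutral; sum -3.
Cr + (-3) = 0 ⇒ Cr is +3.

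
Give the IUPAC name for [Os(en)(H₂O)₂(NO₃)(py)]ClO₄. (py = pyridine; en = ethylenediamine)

diaqua(ethylenediamine)nitrato(pyridine)osmium(II) perchlorate

The 1 perchlorate counter-ion carries a total charge of -1, so each complex ion is 1+.
Ligand charges: 1×pyridine (neutral), 2×aqua (neutral), 1×ethylenediamine (neutral), 1×nitrato (-1 each); total -1. So Os + (-1) = 1+, giving Os = +2.
Ligands are named alphabetically: aqua before ethylenediamine before nitrato before pyridine.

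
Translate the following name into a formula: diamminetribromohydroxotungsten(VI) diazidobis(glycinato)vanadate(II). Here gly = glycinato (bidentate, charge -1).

[WBr3(NH3)2(OH)][V(gly)2(N3)2]

Cation [W…]: ligand charges -4, W(VI) ⇒ ion charge 2+.
Anion [V…]: ligand charges -4, V(II) ⇒ ion charge 2−.
One 2+ cation balances one 2− anion.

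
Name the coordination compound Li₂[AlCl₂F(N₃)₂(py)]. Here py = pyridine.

lithium diazidodichlorofluoro(pyridine)aluminate(III)

The 2 lithium counter-ions carry a total charge of +2, so each complex ion is 2−.
Ligand charges: 1×pyridine (neutral), 1×fluoro (-1 each), 2×azido (-1 each), 2×chloro (-1 each); total -5. So Al + (-5) = 2−, giving Al = +3.
Ligands are named alphabetically: azido before chloro before fluoro before pyridine.
The complex ion is anionic, so aluminium takes the -ate form aluminate(III).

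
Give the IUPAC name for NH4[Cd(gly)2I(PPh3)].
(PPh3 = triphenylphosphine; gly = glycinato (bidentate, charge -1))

The 1 ammonium counter-ion carries a total charge of +1, so each complex ion is 1−.
Ligand charges: 1×triphenylphosphine (neutral), 2×glycinato (-1 each), 1×iodo (-1 each); total -3. So Cd + (-3) = 1−, giving Cd = +2.
The complex ion is anionic, so cadmium takes the -ate form cadmate(II).

ammonium bis(glycinato)iodo(triphenylphosphine)cadmate(II)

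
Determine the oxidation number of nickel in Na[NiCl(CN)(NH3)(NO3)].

+2

1 sodium outside the brackets (+1 each) → the complex ion is 1−.
Ligand charges: 1×NH3 neutral; 1×CN = -1; 1×Cl = -1; 1×NO3 = -1; sum -3.
Ni + (-3) = 1− ⇒ Ni is +2.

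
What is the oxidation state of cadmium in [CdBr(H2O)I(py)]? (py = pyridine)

No counter-ion: the bracketed complex is neutral.
Ligand charges: 1×py neutral; 1×Br = -1; 1×H2O neutral; 1×I = -1; sum -2.
Cd + (-2) = 0 ⇒ Cd is +2.

+2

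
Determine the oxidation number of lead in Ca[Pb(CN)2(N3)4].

+4

1 calcium outside the brackets (+2 each) → the complex ion is 2−.
Ligand charges: 4×N3 = -4; 2×CN = -2; sum -6.
Pb + (-6) = 2− ⇒ Pb is +4.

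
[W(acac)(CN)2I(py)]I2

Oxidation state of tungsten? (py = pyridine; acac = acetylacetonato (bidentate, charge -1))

+6

2 iodide outside the brackets (-1 each) → the complex ion is 2+.
Ligand charges: 2×CN = -2; 1×I = -1; 1×py neutral; 1×acac = -1; sum -4.
W + (-4) = 2+ ⇒ W is +6.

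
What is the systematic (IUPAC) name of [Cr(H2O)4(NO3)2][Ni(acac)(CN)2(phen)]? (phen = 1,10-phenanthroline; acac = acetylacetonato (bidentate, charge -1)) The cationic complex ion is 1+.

The complex cation is given as 1+; its ligand charges sum to -2, so Cr = +3.
A 1:1 salt means the anion carries the equal and opposite charge, 1−.
Anion: ligand charges sum to -3; for the ion to be 1−, Ni = +2.

tetraaquadinitratochromium(III) (acetylacetonato)dicyano(1,10-phenanthroline)nickelate(II)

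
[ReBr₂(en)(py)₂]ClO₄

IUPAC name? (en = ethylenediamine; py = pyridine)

The 1 perchlorate counter-ion carries a total charge of -1, so each complex ion is 1+.
Ligand charges: 2×bromo (-1 each), 1×ethylenediamine (neutral), 2×pyridine (neutral); total -2. So Re + (-2) = 1+, giving Re = +3.
Ligands are named alphabetically: bromo before ethylenediamine before pyridine.

dibromo(ethylenediamine)bis(pyridine)rhenium(III) perchlorate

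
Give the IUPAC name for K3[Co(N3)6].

potassium hexaazidocobaltate(III)

The 3 potassium counter-ions carry a total charge of +3, so each complex ion is 3−.
Ligand charges: 6×azido (-1 each); total -6. So Co + (-6) = 3−, giving Co = +3.
The complex ion is anionic, so cobalt takes the -ate form cobaltate(III).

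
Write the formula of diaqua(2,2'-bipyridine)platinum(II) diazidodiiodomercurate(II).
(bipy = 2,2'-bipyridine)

Cation [Pt…]: ligand charges 0, Pt(II) ⇒ ion charge 2+.
Anion [Hg…]: ligand charges -4, Hg(II) ⇒ ion charge 2−.
One 2+ cation balances one 2− anion.

[Pt(bipy)(H2O)2][HgI2(N3)2]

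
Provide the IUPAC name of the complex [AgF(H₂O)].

aquafluorosilver(I)

There is no counter-ion, so the complex is neutral overall.
Ligand charges: 1×fluoro (-1 each), 1×aqua (neutral); total -1. So Ag + (-1) = 0, giving Ag = +1.
Ligands are named alphabetically: aqua before fluoro.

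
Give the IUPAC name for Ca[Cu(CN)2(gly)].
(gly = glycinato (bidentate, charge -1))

The 1 calcium counter-ion carries a total charge of +2, so each complex ion is 2−.
Ligand charges: 1×glycinato (-1 each), 2×cyano (-1 each); total -3. So Cu + (-3) = 2−, giving Cu = +1.
Ligands are named alphabetically: cyano before glycinato.
The complex ion is anionic, so copper takes the -ate form cuprate(I).

calcium dicyano(glycinato)cuprate(I)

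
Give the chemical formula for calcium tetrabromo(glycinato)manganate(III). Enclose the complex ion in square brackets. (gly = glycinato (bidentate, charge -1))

Ligands: 4 bromo (Br, -1), 1 glycinato (gly, -1). Ligand charge sum = -5.
Charge balance with calcium (+2) requires 1 complex ion per 1 calcium.

Ca[MnBr4(gly)]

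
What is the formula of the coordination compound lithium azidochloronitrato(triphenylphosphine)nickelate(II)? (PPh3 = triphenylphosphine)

Ligands: 1 azido (N3, -1), 1 triphenylphosphine (PPh3, neutral), 1 chloro (Cl, -1), 1 nitrato (NO3, -1). Ligand charge sum = -3.
With Ni in oxidation state +2, the complex ion is [Ni...]^1−.
Charge balance with lithium (+1) requires 1 complex ion per 1 lithium.

Li[NiCl(N3)(NO3)(PPh3)]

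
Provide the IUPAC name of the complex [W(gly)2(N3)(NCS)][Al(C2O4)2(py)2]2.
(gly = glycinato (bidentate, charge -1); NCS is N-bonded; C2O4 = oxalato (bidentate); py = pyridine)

Both ions are complex: the cation is named first with the plain metal name, the anion second with the -ate form; each ion's ligands are alphabetised independently.
Aluminium is always +3 in its complexes; the anion's ligand charges sum to -4, so the complex anion is 1−.
With 2 anions per cation, the cation must be 2×1 = 2+.
Cation: ligand charges sum to -4; for the ion to be 2+, W = +6.

azidobis(glycinato)isothiocyanatotungsten(VI) dioxalatobis(pyridine)aluminate(III)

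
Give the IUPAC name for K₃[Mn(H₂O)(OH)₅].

The 3 potassium counter-ions carry a total charge of +3, so each complex ion is 3−.
Ligand charges: 5×hydroxo (-1 each), 1×aqua (neutral); total -5. So Mn + (-5) = 3−, giving Mn = +2.
The complex ion is anionic, so manganese takes the -ate form manganate(II).

potassium aquapentahydroxomanganate(II)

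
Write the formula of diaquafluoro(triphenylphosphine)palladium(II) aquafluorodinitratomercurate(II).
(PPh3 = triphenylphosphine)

Cation [Pd…]: ligand charges -1, Pd(II) ⇒ ion charge 1+.
Anion [Hg…]: ligand charges -3, Hg(II) ⇒ ion charge 1−.
One 1+ cation balances one 1− anion.

[PdF(H2O)2(PPh3)][HgF(H2O)(NO3)2]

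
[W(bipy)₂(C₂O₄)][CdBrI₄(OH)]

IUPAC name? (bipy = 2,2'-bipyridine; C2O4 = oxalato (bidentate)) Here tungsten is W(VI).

bis(2,2'-bipyridine)oxalatotungsten(VI) bromohydroxotetraiodocadmate(II)

W is given as +6; the cation's ligand charges sum to -2, so the complex cation is 4+.
A 1:1 salt means the anion carries the equal and opposite charge, 4−.
Anion: ligand charges sum to -6; for the ion to be 4−, Cd = +2.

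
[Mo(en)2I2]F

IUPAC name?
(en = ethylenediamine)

The 1 fluoride counter-ion carries a total charge of -1, so each complex ion is 1+.
Ligand charges: 2×iodo (-1 each), 2×ethylenediamine (neutral); total -2. So Mo + (-2) = 1+, giving Mo = +3.
Ligands are named alphabetically: ethylenediamine before iodo.

bis(ethylenediamine)diiodomolybdenum(III) fluoride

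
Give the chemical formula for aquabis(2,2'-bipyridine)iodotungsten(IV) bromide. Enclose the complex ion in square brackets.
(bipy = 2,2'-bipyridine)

Ligands: 1 aqua (H2O, neutral), 2 2,2'-bipyridine (bipy, neutral), 1 iodo (I, -1). Ligand charge sum = -1.
With W in oxidation state +4, the complex ion is [W...]^3+.
Charge balance with bromide (-1) requires 1 complex ion per 3 bromide.

[W(bipy)2(H2O)I]Br3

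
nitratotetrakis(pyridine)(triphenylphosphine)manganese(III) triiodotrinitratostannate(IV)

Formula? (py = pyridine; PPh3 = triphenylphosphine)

[Mn(NO3)(PPh3)(py)4][SnI3(NO3)3]

Cation [Mn…]: ligand charges -1, Mn(III) ⇒ ion charge 2+.
Anion [Sn…]: ligand charges -6, Sn(IV) ⇒ ion charge 2−.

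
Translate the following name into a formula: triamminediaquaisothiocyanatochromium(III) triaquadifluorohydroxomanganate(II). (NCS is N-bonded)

Cation [Cr…]: ligand charges -1, Cr(III) ⇒ ion charge 2+.
Anion [Mn…]: ligand charges -3, Mn(II) ⇒ ion charge 1−.
One 2+ cation requires 2 of the 1− anion.

[Cr(H2O)2(NCS)(NH3)3][MnF2(H2O)3(OH)]2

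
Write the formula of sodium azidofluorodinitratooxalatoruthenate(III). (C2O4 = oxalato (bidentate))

Na3[Ru(C2O4)F(N3)(NO3)2]

Ligands: 1 azido (N3, -1), 2 nitrato (NO3, -1), 1 oxalato (C2O4, -2), 1 fluoro (F, -1). Ligand charge sum = -6.
Charge balance with sodium (+1) requires 1 complex ion per 3 sodium.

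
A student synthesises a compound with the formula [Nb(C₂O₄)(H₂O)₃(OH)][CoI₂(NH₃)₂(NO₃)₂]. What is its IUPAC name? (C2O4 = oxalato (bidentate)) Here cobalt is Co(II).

Both ions are complex: the cation is named first with the plain metal name, the anion second with the -ate form; each ion's ligands are alphabetised independently.
Co is given as +2; the anion's ligand charges sum to -4, so the complex anion is 2−.
A 1:1 salt means the cation carries the equal and opposite charge, 2+.
Cation: ligand charges sum to -3; for the ion to be 2+, Nb = +5.

triaquahydroxooxalatoniobium(V) diamminediiododinitratocobaltate(II)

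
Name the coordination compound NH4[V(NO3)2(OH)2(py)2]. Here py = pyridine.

ammonium dihydroxodinitratobis(pyridine)vanadate(III)

The 1 ammonium counter-ion carries a total charge of +1, so each complex ion is 1−.
Ligand charges: 2×pyridine (neutral), 2×nitrato (-1 each), 2×hydroxo (-1 each); total -4. So V + (-4) = 1−, giving V = +3.
Ligands are named alphabetically: hydroxo before nitrato before pyridine.
The complex ion is anionic, so vanadium takes the -ate form vanadate(III).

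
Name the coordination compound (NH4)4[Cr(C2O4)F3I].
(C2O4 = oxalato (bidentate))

ammonium trifluoroiodooxalatochromate(II)

The 4 ammonium counter-ions carry a total charge of +4, so each complex ion is 4−.
Ligand charges: 3×fluoro (-1 each), 1×iodo (-1 each), 1×oxalato (-2 each); total -6. So Cr + (-6) = 4−, giving Cr = +2.
The complex ion is anionic, so chromium takes the -ate form chromate(II).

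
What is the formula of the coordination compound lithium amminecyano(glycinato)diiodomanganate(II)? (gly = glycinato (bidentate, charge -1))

Li2[Mn(CN)(gly)I2(NH3)]

Ligands: 1 glycinato (gly, -1), 2 iodo (I, -1), 1 ammine (NH3, neutral), 1 cyano (CN, -1). Ligand charge sum = -4.
With Mn in oxidation state +2, the complex ion is [Mn...]^2−.
Charge balance with lithium (+1) requires 1 complex ion per 2 lithium.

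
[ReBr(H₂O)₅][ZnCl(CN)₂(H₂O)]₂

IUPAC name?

Zinc is always +2 in its complexes; the anion's ligand charges sum to -3, so the complex anion is 1−.
With 2 anions per cation, the cation must be 2×1 = 2+.
Cation: ligand charges sum to -1; for the ion to be 2+, Re = +3.

pentaaquabromorhenium(III) aquachlorodicyanozincate(II)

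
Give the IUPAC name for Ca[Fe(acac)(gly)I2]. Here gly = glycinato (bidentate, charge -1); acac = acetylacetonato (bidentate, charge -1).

The 1 calcium counter-ion carries a total charge of +2, so each complex ion is 2−.
Ligand charges: 2×iodo (-1 each), 1×glycinato (-1 each), 1×acetylacetonato (-1 each); total -4. So Fe + (-4) = 2−, giving Fe = +2.
The complex ion is anionic, so iron takes the -ate form ferrate(II).

calcium (acetylacetonato)(glycinato)diiodoferrate(II)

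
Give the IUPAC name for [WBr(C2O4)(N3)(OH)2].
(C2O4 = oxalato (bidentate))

azidobromodihydroxooxalatotungsten(VI)

There is no counter-ion, so the complex is neutral overall.
Ligand charges: 1×oxalato (-2 each), 1×azido (-1 each), 1×bromo (-1 each), 2×hydroxo (-1 each); total -6. So W + (-6) = 0, giving W = +6.
Ligands are named alphabetically: azido before bromo before hydroxo before oxalato.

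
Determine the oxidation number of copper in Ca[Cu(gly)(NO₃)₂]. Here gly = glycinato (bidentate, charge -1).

1 calcium outside the brackets (+2 each) → the complex ion is 2−.
Ligand charges: 2×NO3 = -2; 1×gly = -1; sum -3.
Cu + (-3) = 2− ⇒ Cu is +1.

+1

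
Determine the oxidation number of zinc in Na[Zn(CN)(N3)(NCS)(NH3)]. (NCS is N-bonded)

+2

1 sodium outside the brackets (+1 each) → the complex ion is 1−.
Ligand charges: 1×CN = -1; 1×NH3 neutral; 1×N3 = -1; 1×NCS = -1; sum -3.
Zn + (-3) = 1− ⇒ Zn is +2.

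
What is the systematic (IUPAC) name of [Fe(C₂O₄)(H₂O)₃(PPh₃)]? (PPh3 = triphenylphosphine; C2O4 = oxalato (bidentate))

triaquaoxalato(triphenylphosphine)iron(II)

There is no counter-ion, so the complex is neutral overall.
Ligand charges: 3×aqua (neutral), 1×triphenylphosphine (neutral), 1×oxalato (-2 each); total -2. So Fe + (-2) = 0, giving Fe = +2.
Ligands are named alphabetically: aqua before oxalato before triphenylphosphine.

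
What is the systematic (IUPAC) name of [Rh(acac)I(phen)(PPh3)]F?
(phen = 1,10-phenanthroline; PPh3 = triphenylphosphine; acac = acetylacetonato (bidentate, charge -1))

(acetylacetonato)iodo(1,10-phenanthroline)(triphenylphosphine)rhodium(III) fluoride

The 1 fluoride counter-ion carries a total charge of -1, so each complex ion is 1+.
Ligand charges: 1×1,10-phenanthroline (neutral), 1×triphenylphosphine (neutral), 1×iodo (-1 each), 1×acetylacetonato (-1 each); total -2. So Rh + (-2) = 1+, giving Rh = +3.
Ligands are named alphabetically: acetylacetonato before iodo before phenanthroline before triphenylphosphine.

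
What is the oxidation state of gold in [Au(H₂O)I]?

+1

No counter-ion: the bracketed complex is neutral.
Ligand charges: 1×H2O neutral; 1×I = -1; sum -1.
Au + (-1) = 0 ⇒ Au is +1.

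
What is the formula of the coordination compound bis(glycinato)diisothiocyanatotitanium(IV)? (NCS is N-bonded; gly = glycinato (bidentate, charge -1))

[Ti(gly)2(NCS)2]

Ligands: 2 isothiocyanato (NCS, -1), 2 glycinato (gly, -1). Ligand charge sum = -4.
With Ti in oxidation state +4, the complex ion is [Ti...].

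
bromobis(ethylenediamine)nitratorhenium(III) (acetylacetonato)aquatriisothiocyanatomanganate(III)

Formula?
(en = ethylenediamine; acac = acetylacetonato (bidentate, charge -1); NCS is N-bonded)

[ReBr(en)2(NO3)][Mn(acac)(H2O)(NCS)3]

Cation [Re…]: ligand charges -2, Re(III) ⇒ ion charge 1+.
Anion [Mn…]: ligand charges -4, Mn(III) ⇒ ion charge 1−.
One 1+ cation balances one 1− anion.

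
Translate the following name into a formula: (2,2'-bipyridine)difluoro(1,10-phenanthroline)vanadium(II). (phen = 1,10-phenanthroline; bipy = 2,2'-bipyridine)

Ligands: 1 1,10-phenanthroline (phen, neutral), 2 fluoro (F, -1), 1 2,2'-bipyridine (bipy, neutral). Ligand charge sum = -2.
With V in oxidation state +2, the complex ion is [V...].

[V(bipy)F2(phen)]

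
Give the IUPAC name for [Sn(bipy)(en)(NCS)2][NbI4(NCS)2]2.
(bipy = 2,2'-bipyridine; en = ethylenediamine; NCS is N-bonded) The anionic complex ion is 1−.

The complex anion is given as 1−; its ligand charges sum to -6, so Nb = +5.
With 2 anions per cation, the cation must be 2×1 = 2+.
Cation: ligand charges sum to -2; for the ion to be 2+, Sn = +4.

(2,2'-bipyridine)(ethylenediamine)diisothiocyanatotin(IV) tetraiododiisothiocyanatoniobate(V)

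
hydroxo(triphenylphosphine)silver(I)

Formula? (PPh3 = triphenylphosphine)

Ligands: 1 triphenylphosphine (PPh3, neutral), 1 hydroxo (OH, -1). Ligand charge sum = -1.
With Ag in oxidation state +1, the complex ion is [Ag...].

[Ag(OH)(PPh3)]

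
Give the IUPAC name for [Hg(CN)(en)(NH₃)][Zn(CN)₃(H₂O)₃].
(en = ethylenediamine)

Both ions are complex: the cation is named first with the plain metal name, the anion second with the -ate form; each ion's ligands are alphabetised independently.
Zinc is always +2 in its complexes; the anion's ligand charges sum to -3, so the complex anion is 1−.
A 1:1 salt means the cation carries the equal and opposite charge, 1+.
Cation: ligand charges sum to -1; for the ion to be 1+, Hg = +2.

amminecyano(ethylenediamine)mercury(II) triaquatricyanozincate(II)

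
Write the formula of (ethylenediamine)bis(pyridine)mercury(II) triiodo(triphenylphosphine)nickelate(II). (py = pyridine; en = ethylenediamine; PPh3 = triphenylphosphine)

[Hg(en)(py)2][NiI3(PPh3)]2

Cation [Hg…]: ligand charges 0, Hg(II) ⇒ ion charge 2+.
Anion [Ni…]: ligand charges -3, Ni(II) ⇒ ion charge 1−.
One 2+ cation requires 2 of the 1− anion.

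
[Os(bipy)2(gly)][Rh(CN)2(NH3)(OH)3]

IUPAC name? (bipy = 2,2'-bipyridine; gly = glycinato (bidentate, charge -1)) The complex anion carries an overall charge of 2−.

The complex anion is given as 2−; its ligand charges sum to -5, so Rh = +3.
A 1:1 salt means the cation carries the equal and opposite charge, 2+.
Cation: ligand charges sum to -1; for the ion to be 2+, Os = +3.

bis(2,2'-bipyridine)(glycinato)osmium(III) amminedicyanotrihydroxorhodate(III)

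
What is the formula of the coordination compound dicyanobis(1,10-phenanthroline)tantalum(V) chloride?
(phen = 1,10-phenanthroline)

Ligands: 2 1,10-phenanthroline (phen, neutral), 2 cyano (CN, -1). Ligand charge sum = -2.
With Ta in oxidation state +5, the complex ion is [Ta...]^3+.
Charge balance with chloride (-1) requires 1 complex ion per 3 chloride.

[Ta(CN)2(phen)2]Cl3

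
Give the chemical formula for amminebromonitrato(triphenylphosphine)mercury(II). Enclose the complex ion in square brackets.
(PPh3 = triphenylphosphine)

[HgBr(NH3)(NO3)(PPh3)]

Ligands: 1 bromo (Br, -1), 1 triphenylphosphine (PPh3, neutral), 1 nitrato (NO3, -1), 1 ammine (NH3, neutral). Ligand charge sum = -2.
With Hg in oxidation state +2, the complex ion is [Hg...].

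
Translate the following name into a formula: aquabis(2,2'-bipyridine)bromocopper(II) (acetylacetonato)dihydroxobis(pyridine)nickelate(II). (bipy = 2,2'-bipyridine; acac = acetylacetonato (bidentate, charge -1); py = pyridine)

[Cu(bipy)2Br(H2O)][Ni(acac)(OH)2(py)2]

Cation [Cu…]: ligand charges -1, Cu(II) ⇒ ion charge 1+.
Anion [Ni…]: ligand charges -3, Ni(II) ⇒ ion charge 1−.
One 1+ cation balances one 1− anion.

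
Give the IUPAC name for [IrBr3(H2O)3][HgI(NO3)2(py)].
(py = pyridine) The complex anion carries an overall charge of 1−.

triaquatribromoiridium(IV) iododinitrato(pyridine)mercurate(II)

Both ions are complex: the cation is named first with the plain metal name, the anion second with the -ate form; each ion's ligands are alphabetised independently.
The complex anion is given as 1−; its ligand charges sum to -3, so Hg = +2.
A 1:1 salt means the cation carries the equal and opposite charge, 1+.
Cation: ligand charges sum to -3; for the ion to be 1+, Ir = +4.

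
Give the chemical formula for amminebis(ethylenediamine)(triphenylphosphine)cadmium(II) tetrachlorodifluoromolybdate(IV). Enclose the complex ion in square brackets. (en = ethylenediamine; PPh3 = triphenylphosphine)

[Cd(en)2(NH3)(PPh3)][MoCl4F2]

Cation [Cd…]: ligand charges 0, Cd(II) ⇒ ion charge 2+.
Anion [Mo…]: ligand charges -6, Mo(IV) ⇒ ion charge 2−.
One 2+ cation balances one 2− anion.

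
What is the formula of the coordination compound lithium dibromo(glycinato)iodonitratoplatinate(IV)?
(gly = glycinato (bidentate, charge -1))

Li[PtBr2(gly)I(NO3)]

Ligands: 2 bromo (Br, -1), 1 iodo (I, -1), 1 nitrato (NO3, -1), 1 glycinato (gly, -1). Ligand charge sum = -5.
With Pt in oxidation state +4, the complex ion is [Pt...]^1−.
Charge balance with lithium (+1) requires 1 complex ion per 1 lithium.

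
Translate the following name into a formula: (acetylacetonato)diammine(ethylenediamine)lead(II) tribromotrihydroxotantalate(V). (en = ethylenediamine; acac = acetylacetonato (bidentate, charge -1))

Cation [Pb…]: ligand charges -1, Pb(II) ⇒ ion charge 1+.
Anion [Ta…]: ligand charges -6, Ta(V) ⇒ ion charge 1−.
One 1+ cation balances one 1− anion.

[Pb(acac)(en)(NH3)2][TaBr3(OH)3]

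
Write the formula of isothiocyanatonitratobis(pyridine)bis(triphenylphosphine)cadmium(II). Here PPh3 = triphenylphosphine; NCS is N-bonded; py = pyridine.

Ligands: 2 triphenylphosphine (PPh3, neutral), 1 isothiocyanato (NCS, -1), 2 pyridine (py, neutral), 1 nitrato (NO3, -1). Ligand charge sum = -2.
With Cd in oxidation state +2, the complex ion is [Cd...].

[Cd(NCS)(NO3)(PPh3)2(py)2]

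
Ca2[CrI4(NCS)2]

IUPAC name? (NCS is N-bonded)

The 2 calcium counter-ions carry a total charge of +4, so each complex ion is 4−.
Ligand charges: 2×isothiocyanato (-1 each), 4×iodo (-1 each); total -6. So Cr + (-6) = 4−, giving Cr = +2.
The complex ion is anionic, so chromium takes the -ate form chromate(II).

calcium tetraiododiisothiocyanatochromate(II)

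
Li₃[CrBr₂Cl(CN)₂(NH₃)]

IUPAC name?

The 3 lithium counter-ions carry a total charge of +3, so each complex ion is 3−.
Ligand charges: 2×cyano (-1 each), 2×bromo (-1 each), 1×ammine (neutral), 1×chloro (-1 each); total -5. So Cr + (-5) = 3−, giving Cr = +2.
Ligands are named alphabetically: ammine before bromo before chloro before cyano.
The complex ion is anionic, so chromium takes the -ate form chromate(II).

lithium amminedibromochlorodicyanochromate(II)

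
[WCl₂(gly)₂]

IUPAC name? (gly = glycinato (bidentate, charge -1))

There is no counter-ion, so the complex is neutral overall.
Ligand charges: 2×glycinato (-1 each), 2×chloro (-1 each); total -4. So W + (-4) = 0, giving W = +4.
Ligands are named alphabetically: chloro before glycinato.

dichlorobis(glycinato)tungsten(IV)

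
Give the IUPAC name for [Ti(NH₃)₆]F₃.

hexaamminetitanium(III) fluoride

The 3 fluoride counter-ions carry a total charge of -3, so each complex ion is 3+.
Ligand charges: 6×ammine (neutral); total 0. So Ti + (0) = 3+, giving Ti = +3.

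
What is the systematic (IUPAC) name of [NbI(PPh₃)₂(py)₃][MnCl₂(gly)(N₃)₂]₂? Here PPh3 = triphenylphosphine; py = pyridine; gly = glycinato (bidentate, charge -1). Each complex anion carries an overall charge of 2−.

iodotris(pyridine)bis(triphenylphosphine)niobium(V) diazidodichloro(glycinato)manganate(III)

Both ions are complex: the cation is named first with the plain metal name, the anion second with the -ate form; each ion's ligands are alphabetised independently.
The complex anion is given as 2−; its ligand charges sum to -5, so Mn = +3.
With 2 anions per cation, the cation must be 2×2 = 4+.
Cation: ligand charges sum to -1; for the ion to be 4+, Nb = +5.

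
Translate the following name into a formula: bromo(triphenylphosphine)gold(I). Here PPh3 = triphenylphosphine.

[AuBr(PPh3)]

Ligands: 1 triphenylphosphine (PPh3, neutral), 1 bromo (Br, -1). Ligand charge sum = -1.
With Au in oxidation state +1, the complex ion is [Au...].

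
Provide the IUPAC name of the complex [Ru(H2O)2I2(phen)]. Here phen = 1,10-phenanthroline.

diaquadiiodo(1,10-phenanthroline)ruthenium(II)

There is no counter-ion, so the complex is neutral overall.
Ligand charges: 1×1,10-phenanthroline (neutral), 2×aqua (neutral), 2×iodo (-1 each); total -2. So Ru + (-2) = 0, giving Ru = +2.
Ligands are named alphabetically: aqua before iodo before phenanthroline.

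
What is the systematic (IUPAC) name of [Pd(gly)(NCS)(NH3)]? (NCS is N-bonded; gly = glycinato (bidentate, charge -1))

ammine(glycinato)isothiocyanatopalladium(II)

There is no counter-ion, so the complex is neutral overall.
Ligand charges: 1×isothiocyanato (-1 each), 1×glycinato (-1 each), 1×ammine (neutral); total -2. So Pd + (-2) = 0, giving Pd = +2.
Ligands are named alphabetically: ammine before glycinato before isothiocyanato.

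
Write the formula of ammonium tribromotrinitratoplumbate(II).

Ligands: 3 bromo (Br, -1), 3 nitrato (NO3, -1). Ligand charge sum = -6.
With Pb in oxidation state +2, the complex ion is [Pb...]^4−.
Charge balance with ammonium (+1) requires 1 complex ion per 4 ammonium.

(NH4)4[PbBr3(NO3)3]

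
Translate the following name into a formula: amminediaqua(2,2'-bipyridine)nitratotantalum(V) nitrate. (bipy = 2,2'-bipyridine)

[Ta(bipy)(H2O)2(NH3)(NO3)](NO3)4

Ligands: 1 ammine (NH3, neutral), 1 2,2'-bipyridine (bipy, neutral), 1 nitrato (NO3, -1), 2 aqua (H2O, neutral). Ligand charge sum = -1.
With Ta in oxidation state +5, the complex ion is [Ta...]^4+.
Charge balance with nitrate (-1) requires 1 complex ion per 4 nitrate.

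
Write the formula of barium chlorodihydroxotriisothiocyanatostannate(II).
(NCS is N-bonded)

Ba2[SnCl(NCS)3(OH)2]

Ligands: 2 hydroxo (OH, -1), 1 chloro (Cl, -1), 3 isothiocyanato (NCS, -1). Ligand charge sum = -6.
With Sn in oxidation state +2, the complex ion is [Sn...]^4−.
Charge balance with barium (+2) requires 1 complex ion per 2 barium.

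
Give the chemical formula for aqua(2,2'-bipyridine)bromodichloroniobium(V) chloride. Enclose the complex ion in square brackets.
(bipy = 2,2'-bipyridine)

Ligands: 1 aqua (H2O, neutral), 1 2,2'-bipyridine (bipy, neutral), 2 chloro (Cl, -1), 1 bromo (Br, -1). Ligand charge sum = -3.
Charge balance with chloride (-1) requires 1 complex ion per 2 chloride.

[Nb(bipy)BrCl2(H2O)]Cl2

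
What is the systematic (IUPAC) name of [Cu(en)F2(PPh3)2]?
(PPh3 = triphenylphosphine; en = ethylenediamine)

There is no counter-ion, so the complex is neutral overall.
Ligand charges: 2×triphenylphosphine (neutral), 2×fluoro (-1 each), 1×ethylenediamine (neutral); total -2. So Cu + (-2) = 0, giving Cu = +2.
Ligands are named alphabetically: ethylenediamine before fluoro before triphenylphosphine.

(ethylenediamine)difluorobis(triphenylphosphine)copper(II)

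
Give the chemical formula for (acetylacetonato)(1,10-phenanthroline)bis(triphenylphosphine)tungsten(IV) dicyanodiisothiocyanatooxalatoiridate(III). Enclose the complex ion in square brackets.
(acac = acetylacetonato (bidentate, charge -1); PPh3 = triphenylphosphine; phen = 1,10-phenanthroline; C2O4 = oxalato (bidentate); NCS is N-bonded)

Cation [W…]: ligand charges -1, W(IV) ⇒ ion charge 3+.
Anion [Ir…]: ligand charges -6, Ir(III) ⇒ ion charge 3−.

[W(acac)(phen)(PPh3)2][Ir(C2O4)(CN)2(NCS)2]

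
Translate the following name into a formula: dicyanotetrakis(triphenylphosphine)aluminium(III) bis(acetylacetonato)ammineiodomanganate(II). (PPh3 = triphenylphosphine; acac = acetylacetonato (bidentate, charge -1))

[Al(CN)2(PPh3)4][Mn(acac)2I(NH3)]

Cation [Al…]: ligand charges -2, Al(III) ⇒ ion charge 1+.
Anion [Mn…]: ligand charges -3, Mn(II) ⇒ ion charge 1−.
One 1+ cation balances one 1− anion.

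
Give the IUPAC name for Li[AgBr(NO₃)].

lithium bromonitratoargentate(I)

The 1 lithium counter-ion carries a total charge of +1, so each complex ion is 1−.
Ligand charges: 1×bromo (-1 each), 1×nitrato (-1 each); total -2. So Ag + (-2) = 1−, giving Ag = +1.
Ligands are named alphabetically: bromo before nitrato.
The complex ion is anionic, so silver takes the -ate form argentate(I).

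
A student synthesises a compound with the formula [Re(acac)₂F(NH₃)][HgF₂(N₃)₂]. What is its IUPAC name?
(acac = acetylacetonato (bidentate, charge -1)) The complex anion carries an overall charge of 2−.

Both ions are complex: the cation is named first with the plain metal name, the anion second with the -ate form; each ion's ligands are alphabetised independently.
The complex anion is given as 2−; its ligand charges sum to -4, so Hg = +2.
A 1:1 salt means the cation carries the equal and opposite charge, 2+.
Cation: ligand charges sum to -3; for the ion to be 2+, Re = +5.

bis(acetylacetonato)amminefluororhenium(V) diazidodifluoromercurate(II)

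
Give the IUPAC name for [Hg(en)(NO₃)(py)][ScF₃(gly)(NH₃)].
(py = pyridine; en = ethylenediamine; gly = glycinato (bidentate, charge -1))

Scandium is always +3 in its complexes; the anion's ligand charges sum to -4, so the complex anion is 1−.
A 1:1 salt means the cation carries the equal and opposite charge, 1+.
Cation: ligand charges sum to -1; for the ion to be 1+, Hg = +2.

(ethylenediamine)nitrato(pyridine)mercury(II) amminetrifluoro(glycinato)scandate(III)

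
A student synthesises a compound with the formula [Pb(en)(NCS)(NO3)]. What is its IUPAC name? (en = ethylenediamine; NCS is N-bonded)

(ethylenediamine)isothiocyanatonitratolead(II)

There is no counter-ion, so the complex is neutral overall.
Ligand charges: 1×ethylenediamine (neutral), 1×nitrato (-1 each), 1×isothiocyanato (-1 each); total -2. So Pb + (-2) = 0, giving Pb = +2.
Ligands are named alphabetically: ethylenediamine before isothiocyanato before nitrato.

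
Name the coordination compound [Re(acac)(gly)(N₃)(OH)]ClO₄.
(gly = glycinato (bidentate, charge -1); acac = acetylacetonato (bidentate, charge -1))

The 1 perchlorate counter-ion carries a total charge of -1, so each complex ion is 1+.
Ligand charges: 1×hydroxo (-1 each), 1×azido (-1 each), 1×glycinato (-1 each), 1×acetylacetonato (-1 each); total -4. So Re + (-4) = 1+, giving Re = +5.
Ligands are named alphabetically: acetylacetonato before azido before glycinato before hydroxo.

(acetylacetonato)azido(glycinato)hydroxorhenium(V) perchlorate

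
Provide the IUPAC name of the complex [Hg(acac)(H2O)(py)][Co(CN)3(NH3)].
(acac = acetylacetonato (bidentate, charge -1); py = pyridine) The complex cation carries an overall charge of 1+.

(acetylacetonato)aqua(pyridine)mercury(II) amminetricyanocobaltate(II)

Both ions are complex: the cation is named first with the plain metal name, the anion second with the -ate form; each ion's ligands are alphabetised independently.
The complex cation is given as 1+; its ligand charges sum to -1, so Hg = +2.
A 1:1 salt means the anion carries the equal and opposite charge, 1−.
Anion: ligand charges sum to -3; for the ion to be 1−, Co = +2.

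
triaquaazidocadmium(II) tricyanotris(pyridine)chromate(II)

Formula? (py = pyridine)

Cation [Cd…]: ligand charges -1, Cd(II) ⇒ ion charge 1+.
Anion [Cr…]: ligand charges -3, Cr(II) ⇒ ion charge 1−.
One 1+ cation balances one 1− anion.

[Cd(H2O)3(N3)][Cr(CN)3(py)3]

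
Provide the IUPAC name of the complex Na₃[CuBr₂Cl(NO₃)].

sodium dibromochloronitratocuprate(I)

The 3 sodium counter-ions carry a total charge of +3, so each complex ion is 3−.
Ligand charges: 1×nitrato (-1 each), 2×bromo (-1 each), 1×chloro (-1 each); total -4. So Cu + (-4) = 3−, giving Cu = +1.
Ligands are named alphabetically: bromo before chloro before nitrato.
The complex ion is anionic, so copper takes the -ate form cuprate(I).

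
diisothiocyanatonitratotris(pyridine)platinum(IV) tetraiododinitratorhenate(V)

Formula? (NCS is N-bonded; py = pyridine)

Cation [Pt…]: ligand charges -3, Pt(IV) ⇒ ion charge 1+.
Anion [Re…]: ligand charges -6, Re(V) ⇒ ion charge 1−.

[Pt(NCS)2(NO3)(py)3][ReI4(NO3)2]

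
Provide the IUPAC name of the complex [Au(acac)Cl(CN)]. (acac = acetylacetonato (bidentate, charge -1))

There is no counter-ion, so the complex is neutral overall.
Ligand charges: 1×cyano (-1 each), 1×acetylacetonato (-1 each), 1×chloro (-1 each); total -3. So Au + (-3) = 0, giving Au = +3.
Ligands are named alphabetically: acetylacetonato before chloro before cyano.

(acetylacetonato)chlorocyanogold(III)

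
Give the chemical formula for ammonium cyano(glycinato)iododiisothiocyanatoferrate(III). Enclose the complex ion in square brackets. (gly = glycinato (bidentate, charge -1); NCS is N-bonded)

Ligands: 1 glycinato (gly, -1), 1 cyano (CN, -1), 1 iodo (I, -1), 2 isothiocyanato (NCS, -1). Ligand charge sum = -5.
Charge balance with ammonium (+1) requires 1 complex ion per 2 ammonium.

(NH4)2[Fe(CN)(gly)I(NCS)2]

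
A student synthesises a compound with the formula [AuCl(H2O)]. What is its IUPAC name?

There is no counter-ion, so the complex is neutral overall.
Ligand charges: 1×aqua (neutral), 1×chloro (-1 each); total -1. So Au + (-1) = 0, giving Au = +1.
Ligands are named alphabetically: aqua before chloro.

aquachlorogold(I)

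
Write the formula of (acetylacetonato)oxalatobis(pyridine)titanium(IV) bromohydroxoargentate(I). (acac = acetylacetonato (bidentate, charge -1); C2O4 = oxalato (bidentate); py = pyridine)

Cation [Ti…]: ligand charges -3, Ti(IV) ⇒ ion charge 1+.
Anion [Ag…]: ligand charges -2, Ag(I) ⇒ ion charge 1−.

[Ti(acac)(C2O4)(py)2][AgBr(OH)]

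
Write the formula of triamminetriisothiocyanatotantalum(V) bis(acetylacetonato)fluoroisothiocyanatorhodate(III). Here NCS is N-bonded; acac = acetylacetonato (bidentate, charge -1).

[Ta(NCS)3(NH3)3][Rh(acac)2F(NCS)]2

Cation [Ta…]: ligand charges -3, Ta(V) ⇒ ion charge 2+.
Anion [Rh…]: ligand charges -4, Rh(III) ⇒ ion charge 1−.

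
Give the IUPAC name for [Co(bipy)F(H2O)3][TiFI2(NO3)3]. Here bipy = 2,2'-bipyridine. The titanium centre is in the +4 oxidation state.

triaqua(2,2'-bipyridine)fluorocobalt(III) fluorodiiodotrinitratotitanate(IV)

Ti is given as +4; the anion's ligand charges sum to -6, so the complex anion is 2−.
A 1:1 salt means the cation carries the equal and opposite charge, 2+.
Cation: ligand charges sum to -1; for the ion to be 2+, Co = +3.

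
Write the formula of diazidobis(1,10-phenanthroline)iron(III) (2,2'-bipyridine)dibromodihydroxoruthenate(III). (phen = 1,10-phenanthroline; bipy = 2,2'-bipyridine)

Cation [Fe…]: ligand charges -2, Fe(III) ⇒ ion charge 1+.
Anion [Ru…]: ligand charges -4, Ru(III) ⇒ ion charge 1−.
One 1+ cation balances one 1− anion.

[Fe(N3)2(phen)2][Ru(bipy)Br2(OH)2]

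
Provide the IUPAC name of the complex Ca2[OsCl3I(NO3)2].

The 2 calcium counter-ions carry a total charge of +4, so each complex ion is 4−.
Ligand charges: 1×iodo (-1 each), 3×chloro (-1 each), 2×nitrato (-1 each); total -6. So Os + (-6) = 4−, giving Os = +2.
Ligands are named alphabetically: chloro before iodo before nitrato.
The complex ion is anionic, so osmium takes the -ate form osmate(II).

calcium trichloroiododinitratoosmate(II)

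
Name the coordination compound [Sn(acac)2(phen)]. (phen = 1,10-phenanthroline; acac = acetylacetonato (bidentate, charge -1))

There is no counter-ion, so the complex is neutral overall.
Ligand charges: 1×1,10-phenanthroline (neutral), 2×acetylacetonato (-1 each); total -2. So Sn + (-2) = 0, giving Sn = +2.
Ligands are named alphabetically: acetylacetonato before phenanthroline.

bis(acetylacetonato)(1,10-phenanthroline)tin(II)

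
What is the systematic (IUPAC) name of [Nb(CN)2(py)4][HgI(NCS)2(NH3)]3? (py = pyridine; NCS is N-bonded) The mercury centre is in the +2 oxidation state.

dicyanotetrakis(pyridine)niobium(V) ammineiododiisothiocyanatomercurate(II)

Both ions are complex: the cation is named first with the plain metal name, the anion second with the -ate form; each ion's ligands are alphabetised independently.
Hg is given as +2; the anion's ligand charges sum to -3, so the complex anion is 1−.
With 3 anions per cation, the cation must be 3×1 = 3+.
Cation: ligand charges sum to -2; for the ion to be 3+, Nb = +5.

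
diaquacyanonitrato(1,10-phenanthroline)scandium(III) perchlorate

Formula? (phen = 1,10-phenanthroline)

[Sc(CN)(H2O)2(NO3)(phen)]ClO4

Ligands: 1 cyano (CN, -1), 2 aqua (H2O, neutral), 1 nitrato (NO3, -1), 1 1,10-phenanthroline (phen, neutral). Ligand charge sum = -2.
With Sc in oxidation state +3, the complex ion is [Sc...]^1+.
Charge balance with perchlorate (-1) requires 1 complex ion per 1 perchlorate.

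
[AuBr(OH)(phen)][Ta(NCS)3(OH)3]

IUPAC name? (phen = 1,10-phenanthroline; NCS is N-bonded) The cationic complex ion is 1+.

The complex cation is given as 1+; its ligand charges sum to -2, so Au = +3.
A 1:1 salt means the anion carries the equal and opposite charge, 1−.
Anion: ligand charges sum to -6; for the ion to be 1−, Ta = +5.

bromohydroxo(1,10-phenanthroline)gold(III) trihydroxotriisothiocyanatotantalate(V)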